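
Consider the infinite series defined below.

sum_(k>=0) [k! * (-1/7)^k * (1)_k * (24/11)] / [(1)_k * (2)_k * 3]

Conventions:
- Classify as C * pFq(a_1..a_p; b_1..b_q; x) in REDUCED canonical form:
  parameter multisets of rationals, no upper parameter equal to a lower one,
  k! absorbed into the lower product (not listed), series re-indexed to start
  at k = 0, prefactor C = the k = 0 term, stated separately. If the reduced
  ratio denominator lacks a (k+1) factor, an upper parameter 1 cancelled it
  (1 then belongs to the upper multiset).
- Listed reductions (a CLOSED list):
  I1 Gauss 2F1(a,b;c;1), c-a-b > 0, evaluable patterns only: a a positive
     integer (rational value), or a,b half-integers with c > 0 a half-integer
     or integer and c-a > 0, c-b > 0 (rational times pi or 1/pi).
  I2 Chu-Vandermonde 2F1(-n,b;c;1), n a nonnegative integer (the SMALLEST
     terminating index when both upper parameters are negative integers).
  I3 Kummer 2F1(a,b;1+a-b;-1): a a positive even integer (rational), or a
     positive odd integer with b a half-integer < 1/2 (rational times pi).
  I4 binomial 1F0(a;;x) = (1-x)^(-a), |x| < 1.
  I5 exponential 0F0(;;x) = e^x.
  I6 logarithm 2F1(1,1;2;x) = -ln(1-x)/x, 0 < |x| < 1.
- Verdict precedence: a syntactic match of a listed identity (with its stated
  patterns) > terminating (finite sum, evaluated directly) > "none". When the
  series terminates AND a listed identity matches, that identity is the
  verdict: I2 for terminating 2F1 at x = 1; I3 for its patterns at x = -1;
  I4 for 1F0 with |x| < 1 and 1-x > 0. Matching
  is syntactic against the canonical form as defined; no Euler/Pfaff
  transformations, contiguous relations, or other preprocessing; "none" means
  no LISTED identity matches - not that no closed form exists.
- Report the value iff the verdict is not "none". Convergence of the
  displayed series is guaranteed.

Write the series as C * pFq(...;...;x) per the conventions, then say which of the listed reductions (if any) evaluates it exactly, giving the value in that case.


Reduced: x = -1/7, 2F1, upper = {1, 1}, lower = {2}, C = 8/11. Verdict: the logarithmic series (I6) matches (the logarithm: parameters (1,1;2), x = -1/7). Value: (56/11) * ln(8/7).

Structural cue: t_0 = 8/11 here, and the factorial ratio (C = 8/11, x = -1/7) (k+a-1)!/(a-1)! is a rising factorial (a)_k.
Term ratio: r(k) = (-1/7) * (k+1) (k+1) / [(k+2) (k+1)] ; factor over Q: parameters, x = (-1/7), and C = 8/11.


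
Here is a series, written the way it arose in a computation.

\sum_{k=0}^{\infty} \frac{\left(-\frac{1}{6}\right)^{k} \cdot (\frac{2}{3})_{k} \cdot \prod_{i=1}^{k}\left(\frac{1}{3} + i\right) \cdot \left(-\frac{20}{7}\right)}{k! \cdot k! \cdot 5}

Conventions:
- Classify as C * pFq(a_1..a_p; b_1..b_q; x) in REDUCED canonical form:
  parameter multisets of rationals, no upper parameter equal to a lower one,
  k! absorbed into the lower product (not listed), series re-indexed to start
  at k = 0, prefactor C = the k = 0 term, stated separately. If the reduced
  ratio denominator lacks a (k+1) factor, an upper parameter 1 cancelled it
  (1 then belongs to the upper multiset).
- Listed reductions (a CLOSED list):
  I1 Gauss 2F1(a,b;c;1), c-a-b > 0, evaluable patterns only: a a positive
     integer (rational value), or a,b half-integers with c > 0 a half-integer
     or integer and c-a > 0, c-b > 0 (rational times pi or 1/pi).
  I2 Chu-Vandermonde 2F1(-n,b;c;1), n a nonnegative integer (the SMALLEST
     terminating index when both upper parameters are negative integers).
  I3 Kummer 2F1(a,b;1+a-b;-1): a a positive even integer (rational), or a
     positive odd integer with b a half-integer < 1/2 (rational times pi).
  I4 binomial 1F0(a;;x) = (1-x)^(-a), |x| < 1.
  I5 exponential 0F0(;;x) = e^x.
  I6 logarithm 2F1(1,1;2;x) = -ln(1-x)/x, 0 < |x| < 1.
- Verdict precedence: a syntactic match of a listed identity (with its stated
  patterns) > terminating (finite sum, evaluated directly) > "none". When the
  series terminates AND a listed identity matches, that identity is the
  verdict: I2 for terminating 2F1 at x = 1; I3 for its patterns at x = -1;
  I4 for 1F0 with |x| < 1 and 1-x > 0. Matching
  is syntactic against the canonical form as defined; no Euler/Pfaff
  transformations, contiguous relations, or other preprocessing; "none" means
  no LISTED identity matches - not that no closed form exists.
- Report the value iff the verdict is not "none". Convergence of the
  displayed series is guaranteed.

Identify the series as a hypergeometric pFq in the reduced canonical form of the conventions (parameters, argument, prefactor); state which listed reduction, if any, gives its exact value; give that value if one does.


Reduced: x = -\frac{1}{6}, 2F1, upper = {\frac{2}{3}, \frac{4}{3}}, lower = {1}, C = -\frac{4}{7}. Verdict: none here - no I1-I6 shape fits x = -\frac{1}{6} with lower {1}.

First insight: with t_0 = -\frac{4}{7}, the running product (C = -4/7, x = -1/6) telescopes to a rising factorial.
Ratio: r(k) = -\frac{1}{6} * (k+\frac{2}{3}) (k+\frac{4}{3}) / [(k+1) (k+1)] - poly over poly, x = -\frac{1}{6} from leading terms; C = -\frac{4}{7} at k = 0.


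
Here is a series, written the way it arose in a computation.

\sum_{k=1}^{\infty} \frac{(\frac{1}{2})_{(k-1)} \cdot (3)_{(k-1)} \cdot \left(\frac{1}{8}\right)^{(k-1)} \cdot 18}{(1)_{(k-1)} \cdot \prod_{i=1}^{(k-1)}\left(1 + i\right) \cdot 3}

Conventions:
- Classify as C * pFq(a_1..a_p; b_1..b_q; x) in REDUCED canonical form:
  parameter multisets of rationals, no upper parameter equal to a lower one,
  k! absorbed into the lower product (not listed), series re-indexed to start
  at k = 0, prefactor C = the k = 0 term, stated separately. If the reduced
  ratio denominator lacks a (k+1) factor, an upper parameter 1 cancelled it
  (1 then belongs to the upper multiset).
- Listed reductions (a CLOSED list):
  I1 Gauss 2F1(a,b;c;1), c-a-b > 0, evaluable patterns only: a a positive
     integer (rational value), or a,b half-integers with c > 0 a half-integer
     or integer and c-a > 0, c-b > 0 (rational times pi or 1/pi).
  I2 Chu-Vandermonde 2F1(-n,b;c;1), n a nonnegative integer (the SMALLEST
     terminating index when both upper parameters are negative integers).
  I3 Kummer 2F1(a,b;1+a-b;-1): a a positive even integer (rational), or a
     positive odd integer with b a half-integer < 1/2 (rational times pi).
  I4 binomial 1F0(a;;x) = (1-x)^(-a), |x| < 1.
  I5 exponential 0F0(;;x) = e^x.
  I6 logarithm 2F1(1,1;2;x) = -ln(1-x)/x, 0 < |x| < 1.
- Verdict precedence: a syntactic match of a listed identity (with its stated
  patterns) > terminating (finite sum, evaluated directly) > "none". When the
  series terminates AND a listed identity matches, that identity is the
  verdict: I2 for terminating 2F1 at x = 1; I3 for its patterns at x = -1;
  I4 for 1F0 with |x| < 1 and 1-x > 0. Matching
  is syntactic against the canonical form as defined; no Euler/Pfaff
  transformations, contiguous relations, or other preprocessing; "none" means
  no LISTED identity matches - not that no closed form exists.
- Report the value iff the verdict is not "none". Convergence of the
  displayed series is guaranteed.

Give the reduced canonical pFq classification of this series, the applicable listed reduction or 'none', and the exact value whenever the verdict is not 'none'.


At argument \frac{1}{8}: a 2F1 with upper {\frac{1}{2}, 3}, lower {2}, scaled by C = 6. Verdict: none (x = \frac{1}{8}): each listed identity misses the multisets {\frac{1}{2}, 3} ; {2}.

Key observation: t_0 being 6, (1)_k (C = 6) is k! itself.
Consecutive-term ratio: r(k) = \frac{1}{8} * (k+\frac{1}{2}) (k+3) / [(k+2) (k+1)] - poly over poly, x = \frac{1}{8} from leading terms; C = 6 at k = 0.


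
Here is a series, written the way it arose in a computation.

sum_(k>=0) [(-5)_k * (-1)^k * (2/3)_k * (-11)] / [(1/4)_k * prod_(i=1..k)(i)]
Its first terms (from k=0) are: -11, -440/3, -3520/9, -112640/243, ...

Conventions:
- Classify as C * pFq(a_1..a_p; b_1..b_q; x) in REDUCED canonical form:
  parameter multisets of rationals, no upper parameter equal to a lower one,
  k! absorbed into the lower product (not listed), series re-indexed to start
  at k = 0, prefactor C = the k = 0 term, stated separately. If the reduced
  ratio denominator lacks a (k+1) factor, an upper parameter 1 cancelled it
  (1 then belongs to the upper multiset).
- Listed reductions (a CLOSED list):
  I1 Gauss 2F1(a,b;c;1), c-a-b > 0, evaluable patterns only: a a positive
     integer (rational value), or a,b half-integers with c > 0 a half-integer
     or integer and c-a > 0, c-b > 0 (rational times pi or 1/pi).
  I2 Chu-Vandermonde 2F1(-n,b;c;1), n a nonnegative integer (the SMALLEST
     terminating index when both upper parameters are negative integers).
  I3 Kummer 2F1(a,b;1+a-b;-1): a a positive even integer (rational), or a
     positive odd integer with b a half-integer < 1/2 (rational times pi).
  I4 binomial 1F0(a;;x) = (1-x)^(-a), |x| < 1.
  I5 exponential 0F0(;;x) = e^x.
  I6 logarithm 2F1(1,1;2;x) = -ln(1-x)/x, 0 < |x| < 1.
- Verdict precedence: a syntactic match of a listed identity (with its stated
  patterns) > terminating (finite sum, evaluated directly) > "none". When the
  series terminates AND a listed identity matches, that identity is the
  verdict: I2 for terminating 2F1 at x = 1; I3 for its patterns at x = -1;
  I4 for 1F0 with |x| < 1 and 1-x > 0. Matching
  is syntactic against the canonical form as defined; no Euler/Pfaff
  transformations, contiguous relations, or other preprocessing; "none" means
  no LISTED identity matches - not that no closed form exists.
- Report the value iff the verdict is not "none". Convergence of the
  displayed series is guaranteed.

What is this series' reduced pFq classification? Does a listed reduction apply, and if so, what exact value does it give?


This is -11 * 2F1(-5, 2/3; 1/4; -1) in reduced canonical form. Verdict: terminating. (-5)_k vanishes past k = 5, leaving a 6-term sum, computed directly. Sum: -643416653/483327.

The tell: x = (-1) and the product of the first k integers (C = -11, x = -1) is k!.
Term ratio: r(k) = (-1) * (k-5) (k+2/3) / [(k+1/4) (k+1)] - rational; roots negated = parameters, x = (-1), C = -11.


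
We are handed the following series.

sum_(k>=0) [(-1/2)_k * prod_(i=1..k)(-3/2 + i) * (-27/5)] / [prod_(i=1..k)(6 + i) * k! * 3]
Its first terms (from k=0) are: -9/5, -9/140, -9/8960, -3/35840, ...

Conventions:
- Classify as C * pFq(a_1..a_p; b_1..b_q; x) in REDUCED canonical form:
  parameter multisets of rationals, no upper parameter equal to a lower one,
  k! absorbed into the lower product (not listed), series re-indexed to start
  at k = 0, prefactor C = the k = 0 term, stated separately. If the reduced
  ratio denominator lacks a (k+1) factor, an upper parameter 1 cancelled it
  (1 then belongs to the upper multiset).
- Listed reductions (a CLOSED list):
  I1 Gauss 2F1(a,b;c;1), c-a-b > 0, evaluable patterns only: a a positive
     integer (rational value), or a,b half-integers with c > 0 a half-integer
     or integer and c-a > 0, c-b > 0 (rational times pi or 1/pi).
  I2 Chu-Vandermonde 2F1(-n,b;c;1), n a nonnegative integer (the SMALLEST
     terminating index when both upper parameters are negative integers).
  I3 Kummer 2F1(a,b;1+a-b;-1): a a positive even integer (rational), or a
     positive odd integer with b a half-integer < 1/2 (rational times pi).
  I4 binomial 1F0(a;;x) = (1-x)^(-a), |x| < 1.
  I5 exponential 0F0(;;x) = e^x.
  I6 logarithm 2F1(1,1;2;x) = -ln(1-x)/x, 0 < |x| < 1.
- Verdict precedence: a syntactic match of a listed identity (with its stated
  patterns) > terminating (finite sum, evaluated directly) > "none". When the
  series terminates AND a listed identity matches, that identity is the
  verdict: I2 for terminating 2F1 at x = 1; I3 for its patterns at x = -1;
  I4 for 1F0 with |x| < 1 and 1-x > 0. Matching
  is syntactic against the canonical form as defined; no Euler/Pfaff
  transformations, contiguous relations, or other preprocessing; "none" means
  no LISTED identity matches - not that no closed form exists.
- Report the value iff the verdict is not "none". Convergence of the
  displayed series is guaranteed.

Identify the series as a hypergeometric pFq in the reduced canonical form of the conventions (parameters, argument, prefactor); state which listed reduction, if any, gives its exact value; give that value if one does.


Classification (C = -9/5): 2F1 with upper {-1/2, -1/2}, lower {7}, argument x = 1. Verdict: Gauss (I1, half-integer pattern) matches (x = 1; upper {-1/2, -1/2} half-integers, c = 7 in the evaluable pattern). Hence: (-4194304/715715) / pi.

Key step: x = 1 and the running product (C = -9/5) telescopes to a rising factorial.
Adjacent-term ratio: r(k) = 1 * (k-1/2) (k-1/2) / [(k+7) (k+1)] - poly over poly, x = 1 from leading terms; C = -9/5 at k = 0.


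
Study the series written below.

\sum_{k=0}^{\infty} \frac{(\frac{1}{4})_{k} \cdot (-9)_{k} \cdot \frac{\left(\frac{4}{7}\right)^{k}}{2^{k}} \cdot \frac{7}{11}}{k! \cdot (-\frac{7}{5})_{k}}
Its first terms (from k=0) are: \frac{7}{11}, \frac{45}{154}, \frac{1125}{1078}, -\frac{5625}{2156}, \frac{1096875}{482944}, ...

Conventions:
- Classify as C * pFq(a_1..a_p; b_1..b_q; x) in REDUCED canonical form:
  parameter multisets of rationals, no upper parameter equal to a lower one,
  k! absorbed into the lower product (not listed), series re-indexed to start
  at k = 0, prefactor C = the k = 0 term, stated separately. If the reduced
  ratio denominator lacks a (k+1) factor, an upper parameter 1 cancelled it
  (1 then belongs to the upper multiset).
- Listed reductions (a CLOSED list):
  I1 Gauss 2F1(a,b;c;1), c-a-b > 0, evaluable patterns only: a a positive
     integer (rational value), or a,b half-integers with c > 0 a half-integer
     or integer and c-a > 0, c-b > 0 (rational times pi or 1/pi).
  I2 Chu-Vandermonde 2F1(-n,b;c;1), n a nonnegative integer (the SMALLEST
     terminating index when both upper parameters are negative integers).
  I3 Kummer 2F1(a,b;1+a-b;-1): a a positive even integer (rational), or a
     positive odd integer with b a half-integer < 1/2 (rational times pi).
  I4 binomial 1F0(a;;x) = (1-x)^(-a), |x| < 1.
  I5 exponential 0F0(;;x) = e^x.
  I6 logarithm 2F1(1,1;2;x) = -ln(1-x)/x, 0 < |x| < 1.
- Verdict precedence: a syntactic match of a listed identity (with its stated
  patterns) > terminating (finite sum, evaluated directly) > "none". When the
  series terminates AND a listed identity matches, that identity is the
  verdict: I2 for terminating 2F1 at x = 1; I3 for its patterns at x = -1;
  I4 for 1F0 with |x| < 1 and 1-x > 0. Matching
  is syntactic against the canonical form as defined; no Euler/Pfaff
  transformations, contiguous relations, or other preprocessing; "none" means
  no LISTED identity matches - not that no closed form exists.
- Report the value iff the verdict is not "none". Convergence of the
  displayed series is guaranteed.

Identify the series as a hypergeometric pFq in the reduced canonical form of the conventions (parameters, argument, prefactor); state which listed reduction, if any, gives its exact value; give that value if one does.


The series (x = \frac{2}{7}) is 2F1: upper {-9, \frac{1}{4}}, lower {-\frac{7}{5}}, prefactor \frac{7}{11}. Verdict: terminating - the sum ends at index 9 because -9 is a negative integer; exact evaluation follows. Value: \frac{551088896860177}{669087339053056}.

Key step: x = \frac{2}{7} and the two k-th powers (C = 7/11) combine into one argument.
Step ratio: r(k) = \frac{2}{7} * (k-9) (k+\frac{1}{4}) / [(k-\frac{7}{5}) (k+1)] - rational; roots negated = parameters, x = \frac{2}{7}, C = \frac{7}{11}.


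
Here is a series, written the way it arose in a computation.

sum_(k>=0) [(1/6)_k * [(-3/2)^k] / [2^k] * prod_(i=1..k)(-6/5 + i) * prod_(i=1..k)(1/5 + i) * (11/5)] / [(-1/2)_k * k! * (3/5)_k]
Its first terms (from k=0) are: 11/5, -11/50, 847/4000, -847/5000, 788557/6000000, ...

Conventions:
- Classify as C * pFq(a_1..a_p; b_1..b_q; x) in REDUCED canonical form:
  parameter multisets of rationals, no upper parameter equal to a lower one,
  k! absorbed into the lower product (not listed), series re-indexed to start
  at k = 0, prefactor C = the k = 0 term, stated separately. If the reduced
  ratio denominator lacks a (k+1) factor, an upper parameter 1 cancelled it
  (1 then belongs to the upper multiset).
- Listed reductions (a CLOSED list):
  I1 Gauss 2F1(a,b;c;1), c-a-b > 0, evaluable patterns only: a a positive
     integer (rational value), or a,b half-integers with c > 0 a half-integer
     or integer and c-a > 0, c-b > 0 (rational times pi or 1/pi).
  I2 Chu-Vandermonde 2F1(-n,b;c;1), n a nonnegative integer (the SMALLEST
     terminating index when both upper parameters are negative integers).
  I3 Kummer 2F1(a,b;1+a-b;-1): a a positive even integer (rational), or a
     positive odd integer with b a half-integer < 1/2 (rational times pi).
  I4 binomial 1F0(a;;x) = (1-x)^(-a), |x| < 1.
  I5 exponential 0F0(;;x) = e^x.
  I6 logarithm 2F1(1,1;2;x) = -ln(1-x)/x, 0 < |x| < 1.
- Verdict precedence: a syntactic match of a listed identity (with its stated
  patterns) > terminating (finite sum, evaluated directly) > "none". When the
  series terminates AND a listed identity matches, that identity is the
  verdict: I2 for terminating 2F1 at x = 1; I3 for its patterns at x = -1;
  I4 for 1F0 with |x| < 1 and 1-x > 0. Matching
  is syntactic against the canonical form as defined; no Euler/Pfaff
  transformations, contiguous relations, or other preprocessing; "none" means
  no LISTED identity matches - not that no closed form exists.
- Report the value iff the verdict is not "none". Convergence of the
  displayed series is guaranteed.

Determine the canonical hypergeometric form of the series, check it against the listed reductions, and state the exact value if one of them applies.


The series (x = -3/4) is 3F2: upper {-1/5, 1/6, 6/5}, lower {-1/2, 3/5}, prefactor 11/5. Verdict: no listed reduction: x = -3/4 and upper {-1/5, 1/6, 6/5} fail every I1-I6 pattern.

The tell: with t_0 = 11/5, the two k-th powers (C = 11/5) combine into one argument.
Adjacent-term ratio: r(k) = (-3/4) * (k-1/5) (k+1/6) (k+6/5) / [(k-1/2) (k+3/5) (k+1)] - rational in k, leading ratio (-3/4); with t_0 = 11/5, classification follows.


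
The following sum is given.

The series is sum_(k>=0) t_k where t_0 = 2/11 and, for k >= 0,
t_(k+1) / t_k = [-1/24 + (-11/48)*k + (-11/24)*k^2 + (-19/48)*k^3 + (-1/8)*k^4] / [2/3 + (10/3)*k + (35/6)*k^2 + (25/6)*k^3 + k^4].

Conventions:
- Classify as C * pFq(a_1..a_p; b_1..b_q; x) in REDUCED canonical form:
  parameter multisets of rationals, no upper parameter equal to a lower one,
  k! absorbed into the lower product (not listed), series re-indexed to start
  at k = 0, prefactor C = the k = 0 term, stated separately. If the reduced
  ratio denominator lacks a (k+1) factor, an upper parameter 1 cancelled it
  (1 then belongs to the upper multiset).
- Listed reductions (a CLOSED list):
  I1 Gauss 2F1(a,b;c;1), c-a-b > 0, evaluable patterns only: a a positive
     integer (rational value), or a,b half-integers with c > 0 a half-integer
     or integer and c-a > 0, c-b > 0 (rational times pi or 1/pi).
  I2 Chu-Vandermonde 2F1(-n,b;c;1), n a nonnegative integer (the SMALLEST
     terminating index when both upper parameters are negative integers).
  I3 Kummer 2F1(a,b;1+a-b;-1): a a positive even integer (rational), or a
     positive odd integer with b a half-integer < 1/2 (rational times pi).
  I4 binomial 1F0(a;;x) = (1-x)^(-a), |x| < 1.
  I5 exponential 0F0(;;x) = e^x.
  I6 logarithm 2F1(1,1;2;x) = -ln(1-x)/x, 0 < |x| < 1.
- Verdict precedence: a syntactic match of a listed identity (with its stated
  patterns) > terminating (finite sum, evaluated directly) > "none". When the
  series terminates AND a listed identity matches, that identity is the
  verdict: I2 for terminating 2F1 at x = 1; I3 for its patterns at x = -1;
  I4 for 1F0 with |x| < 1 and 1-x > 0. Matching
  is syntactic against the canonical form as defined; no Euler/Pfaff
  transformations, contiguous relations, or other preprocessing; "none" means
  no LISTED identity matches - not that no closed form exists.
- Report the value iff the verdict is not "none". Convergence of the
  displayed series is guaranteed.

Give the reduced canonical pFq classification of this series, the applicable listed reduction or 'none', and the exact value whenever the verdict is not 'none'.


Canonical form: C = 2/11 times 2F1 with upper {1, 1}, lower {2}, x = -1/8. Verdict: this is the logarithmic series (I6) (the logarithm: parameters (1,1;2), x = -1/8). Value: (16/11) * ln(9/8).

Key step: t_0 being 2/11, the ratio is unreduced: k + 2/3 divides both sides (C = 2/11, x = -1/8).
Consecutive-term ratio: r(k) = (-1/8) * (k+1) (k+1) / [(k+2) (k+1)] - rational in k, leading ratio (-1/8); with t_0 = 2/11, classification follows.


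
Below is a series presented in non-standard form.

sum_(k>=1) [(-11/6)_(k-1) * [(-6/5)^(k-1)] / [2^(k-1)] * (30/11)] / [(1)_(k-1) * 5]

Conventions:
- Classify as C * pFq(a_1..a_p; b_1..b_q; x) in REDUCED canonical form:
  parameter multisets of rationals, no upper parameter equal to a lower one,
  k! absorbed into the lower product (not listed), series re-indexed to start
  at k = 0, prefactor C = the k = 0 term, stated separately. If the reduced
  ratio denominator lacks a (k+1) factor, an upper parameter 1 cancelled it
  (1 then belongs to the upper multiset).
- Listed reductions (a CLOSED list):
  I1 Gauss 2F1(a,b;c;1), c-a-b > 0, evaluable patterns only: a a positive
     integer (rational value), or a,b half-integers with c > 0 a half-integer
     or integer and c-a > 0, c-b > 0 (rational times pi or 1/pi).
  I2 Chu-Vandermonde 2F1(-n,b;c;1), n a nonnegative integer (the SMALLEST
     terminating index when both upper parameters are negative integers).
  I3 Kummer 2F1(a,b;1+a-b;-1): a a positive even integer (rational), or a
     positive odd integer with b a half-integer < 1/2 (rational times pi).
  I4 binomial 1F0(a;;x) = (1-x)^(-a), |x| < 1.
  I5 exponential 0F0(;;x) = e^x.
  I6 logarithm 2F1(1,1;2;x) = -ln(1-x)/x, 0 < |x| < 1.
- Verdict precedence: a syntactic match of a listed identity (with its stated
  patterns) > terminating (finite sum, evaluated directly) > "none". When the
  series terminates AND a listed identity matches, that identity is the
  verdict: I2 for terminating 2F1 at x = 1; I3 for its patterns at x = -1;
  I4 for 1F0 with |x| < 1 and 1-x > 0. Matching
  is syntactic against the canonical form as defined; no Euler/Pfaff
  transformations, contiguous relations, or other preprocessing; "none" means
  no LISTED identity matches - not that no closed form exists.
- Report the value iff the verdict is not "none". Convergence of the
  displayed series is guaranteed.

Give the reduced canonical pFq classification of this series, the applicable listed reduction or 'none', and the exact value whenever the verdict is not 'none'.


Prefactor 6/11, argument -3/5: 1F0 with upper {-11/6} over lower {-}. Verdict: the I4 binomial reduction applies (the 1F0 binomial series: exponent 11/6, x = -3/5). Value: (6/11) * (8/5)^(11/6).

The tell: t_0 being 6/11, (1)_k (prefactor 6/11) is k! itself.
Ratio: r(k) = (-3/5) * (k-11/6) / [(k+1)] - poly over poly, x = (-3/5) from leading terms; C = 6/11 at k = 0.


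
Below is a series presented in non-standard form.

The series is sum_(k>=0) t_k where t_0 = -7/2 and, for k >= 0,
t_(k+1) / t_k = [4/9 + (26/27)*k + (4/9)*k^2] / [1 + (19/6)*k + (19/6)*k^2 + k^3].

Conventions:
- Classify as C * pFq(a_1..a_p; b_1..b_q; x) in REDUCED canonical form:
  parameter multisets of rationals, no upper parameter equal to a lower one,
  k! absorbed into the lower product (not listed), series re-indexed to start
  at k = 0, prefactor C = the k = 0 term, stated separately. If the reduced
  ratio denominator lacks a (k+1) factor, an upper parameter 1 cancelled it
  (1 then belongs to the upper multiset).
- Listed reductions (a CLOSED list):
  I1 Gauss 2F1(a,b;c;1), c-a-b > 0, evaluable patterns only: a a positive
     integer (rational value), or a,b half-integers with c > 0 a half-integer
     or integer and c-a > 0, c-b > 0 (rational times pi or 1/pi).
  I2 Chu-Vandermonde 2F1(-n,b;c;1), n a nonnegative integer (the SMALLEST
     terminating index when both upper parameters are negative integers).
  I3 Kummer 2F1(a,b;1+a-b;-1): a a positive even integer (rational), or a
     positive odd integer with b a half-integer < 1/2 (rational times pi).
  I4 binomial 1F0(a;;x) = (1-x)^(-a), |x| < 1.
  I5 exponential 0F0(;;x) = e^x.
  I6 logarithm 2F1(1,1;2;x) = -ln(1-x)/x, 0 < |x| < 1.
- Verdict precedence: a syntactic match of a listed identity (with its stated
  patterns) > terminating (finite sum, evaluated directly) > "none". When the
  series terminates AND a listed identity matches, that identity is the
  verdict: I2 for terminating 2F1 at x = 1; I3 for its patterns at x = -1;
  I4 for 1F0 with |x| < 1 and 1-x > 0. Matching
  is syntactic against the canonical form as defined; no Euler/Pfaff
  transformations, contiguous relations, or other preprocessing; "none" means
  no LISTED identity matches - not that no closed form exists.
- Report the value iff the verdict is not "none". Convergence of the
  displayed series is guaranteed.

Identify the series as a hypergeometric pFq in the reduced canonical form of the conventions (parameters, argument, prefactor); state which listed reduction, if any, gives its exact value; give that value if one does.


At argument 4/9: a 0F0 with upper {-}, lower {-}, scaled by C = -7/2. Verdict: the I5 exponential reduction applies (the 0F0 exponential series at x = 4/9). Hence: (-7/2) * e^(4/9).

The tell: t_0 = -7/2 here, and cancel k + 3/2 from the displayed ratio first; then C = -7/2.
Adjacent-term ratio: r(k) = (4/9) * 1 / [(k+1)] ; factor over Q: parameters, x = (4/9), and C = -7/2.


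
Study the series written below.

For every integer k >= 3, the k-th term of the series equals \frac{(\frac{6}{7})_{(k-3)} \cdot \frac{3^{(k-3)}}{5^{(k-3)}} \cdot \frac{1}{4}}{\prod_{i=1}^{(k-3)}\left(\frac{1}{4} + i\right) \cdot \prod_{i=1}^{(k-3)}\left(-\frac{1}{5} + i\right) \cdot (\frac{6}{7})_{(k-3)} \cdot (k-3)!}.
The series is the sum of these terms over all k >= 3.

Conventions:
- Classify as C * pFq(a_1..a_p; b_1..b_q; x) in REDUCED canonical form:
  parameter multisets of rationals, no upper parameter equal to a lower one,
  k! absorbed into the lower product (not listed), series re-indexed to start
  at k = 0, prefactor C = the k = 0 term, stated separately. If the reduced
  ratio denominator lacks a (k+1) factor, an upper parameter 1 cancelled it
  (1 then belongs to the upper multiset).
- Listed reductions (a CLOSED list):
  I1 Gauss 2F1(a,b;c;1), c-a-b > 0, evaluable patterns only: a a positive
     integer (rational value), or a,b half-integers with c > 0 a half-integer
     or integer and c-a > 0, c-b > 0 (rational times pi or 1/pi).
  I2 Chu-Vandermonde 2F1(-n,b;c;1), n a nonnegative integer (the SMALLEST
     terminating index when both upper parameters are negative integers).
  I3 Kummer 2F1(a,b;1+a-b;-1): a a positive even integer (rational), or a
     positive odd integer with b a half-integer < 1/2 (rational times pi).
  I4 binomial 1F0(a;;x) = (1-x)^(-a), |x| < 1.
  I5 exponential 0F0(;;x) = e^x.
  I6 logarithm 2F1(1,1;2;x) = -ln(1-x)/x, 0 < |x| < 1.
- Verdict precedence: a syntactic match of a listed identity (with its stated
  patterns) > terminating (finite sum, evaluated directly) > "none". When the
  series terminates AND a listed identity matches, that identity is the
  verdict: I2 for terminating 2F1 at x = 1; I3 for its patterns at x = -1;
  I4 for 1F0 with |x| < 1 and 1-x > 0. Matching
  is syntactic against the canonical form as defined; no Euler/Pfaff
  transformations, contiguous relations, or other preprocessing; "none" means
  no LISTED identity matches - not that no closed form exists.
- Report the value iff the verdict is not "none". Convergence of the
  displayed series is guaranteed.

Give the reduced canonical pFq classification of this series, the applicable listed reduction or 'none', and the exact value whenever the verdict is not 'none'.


Key step: x = \frac{3}{5} and the parameter 6/7 appears in both the upper and lower lists and cancels.
Adjacent-term ratio: r(k) = \frac{3}{5} * 1 / [(k+\frac{4}{5}) (k+\frac{5}{4}) (k+1)] - rational in k. x = \frac{3}{5}; t_0 = \frac{1}{4}; negate the roots.

With C = \frac{1}{4}: the canonical form is 0F2(-; \frac{4}{5}, \frac{5}{4}; \frac{3}{5}). Verdict: none here - no I1-I6 shape fits x = \frac{3}{5} with lower {\frac{4}{5}, \frac{5}{4}}.


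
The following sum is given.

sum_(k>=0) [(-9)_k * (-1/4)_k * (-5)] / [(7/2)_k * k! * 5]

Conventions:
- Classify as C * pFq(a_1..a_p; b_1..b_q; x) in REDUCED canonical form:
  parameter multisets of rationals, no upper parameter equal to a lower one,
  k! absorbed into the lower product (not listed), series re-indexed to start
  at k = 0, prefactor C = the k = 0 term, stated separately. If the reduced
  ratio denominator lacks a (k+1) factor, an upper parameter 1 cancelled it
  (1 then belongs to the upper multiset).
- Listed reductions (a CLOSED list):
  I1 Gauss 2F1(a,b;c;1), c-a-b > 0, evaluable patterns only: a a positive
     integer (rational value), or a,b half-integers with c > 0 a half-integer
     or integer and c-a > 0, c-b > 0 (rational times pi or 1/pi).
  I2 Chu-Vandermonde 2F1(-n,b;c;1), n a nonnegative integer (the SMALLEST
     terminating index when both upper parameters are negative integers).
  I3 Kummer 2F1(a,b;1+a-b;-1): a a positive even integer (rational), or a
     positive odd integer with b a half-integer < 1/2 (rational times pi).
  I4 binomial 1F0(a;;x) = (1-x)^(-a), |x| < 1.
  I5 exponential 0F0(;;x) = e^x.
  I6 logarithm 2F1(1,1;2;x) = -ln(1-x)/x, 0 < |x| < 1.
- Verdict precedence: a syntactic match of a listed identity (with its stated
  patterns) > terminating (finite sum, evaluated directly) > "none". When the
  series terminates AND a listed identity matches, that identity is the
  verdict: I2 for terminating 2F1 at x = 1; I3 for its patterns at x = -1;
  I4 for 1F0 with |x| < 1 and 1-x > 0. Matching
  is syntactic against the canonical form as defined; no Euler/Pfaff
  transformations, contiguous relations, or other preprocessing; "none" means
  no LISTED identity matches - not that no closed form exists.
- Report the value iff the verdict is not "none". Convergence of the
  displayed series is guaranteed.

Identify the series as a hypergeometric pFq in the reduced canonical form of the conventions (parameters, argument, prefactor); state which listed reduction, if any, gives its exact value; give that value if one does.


With C = -1: the canonical form is 2F1(-9, -1/4; 7/2; 1). Verdict (x = 1): Chu-Vandermonde (I2) applies (terminating 2F1 at x = 1 with n = 9, b = -1/4, c = 7/2). Its exact value is -939765/670208.

Structural cue: t_0 being -1, the constant factors (prefactor -1) combine into one prefactor.
Term ratio: r(k) = 1 * (k-9) (k-1/4) / [(k+7/2) (k+1)] - rational; roots negated = parameters, x = 1, C = -1.


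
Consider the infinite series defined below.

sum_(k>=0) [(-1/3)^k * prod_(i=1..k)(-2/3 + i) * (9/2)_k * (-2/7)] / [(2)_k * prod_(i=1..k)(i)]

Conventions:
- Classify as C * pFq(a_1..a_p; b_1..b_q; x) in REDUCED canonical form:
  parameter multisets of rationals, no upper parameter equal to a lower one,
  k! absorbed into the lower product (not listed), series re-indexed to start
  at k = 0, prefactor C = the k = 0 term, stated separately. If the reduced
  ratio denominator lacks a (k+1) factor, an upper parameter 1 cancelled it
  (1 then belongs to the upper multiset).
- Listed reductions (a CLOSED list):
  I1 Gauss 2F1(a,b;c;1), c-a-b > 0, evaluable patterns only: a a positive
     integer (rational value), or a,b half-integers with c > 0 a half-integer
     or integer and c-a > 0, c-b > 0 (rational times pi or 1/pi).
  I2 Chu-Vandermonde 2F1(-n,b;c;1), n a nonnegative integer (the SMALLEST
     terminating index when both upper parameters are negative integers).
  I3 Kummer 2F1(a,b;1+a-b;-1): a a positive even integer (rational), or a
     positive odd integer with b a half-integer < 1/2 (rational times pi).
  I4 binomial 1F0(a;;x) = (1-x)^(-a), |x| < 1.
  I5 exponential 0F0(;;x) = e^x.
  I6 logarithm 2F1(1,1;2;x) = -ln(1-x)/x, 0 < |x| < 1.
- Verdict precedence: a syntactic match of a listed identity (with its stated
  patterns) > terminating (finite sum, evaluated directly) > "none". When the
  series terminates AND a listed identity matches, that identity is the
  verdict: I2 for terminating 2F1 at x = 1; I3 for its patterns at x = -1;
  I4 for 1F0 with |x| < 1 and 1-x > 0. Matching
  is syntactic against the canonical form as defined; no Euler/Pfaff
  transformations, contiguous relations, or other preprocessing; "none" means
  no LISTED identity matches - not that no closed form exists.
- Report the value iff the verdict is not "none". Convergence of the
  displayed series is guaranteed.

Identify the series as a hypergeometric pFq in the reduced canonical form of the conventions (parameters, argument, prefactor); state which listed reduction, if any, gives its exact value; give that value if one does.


Key step: x = (-1/3) and the product of the first k integers (C = -2/7, x = -1/3) is k!.
Adjacent-term ratio: r(k) = (-1/3) * (k+1/3) (k+9/2) / [(k+2) (k+1)] - poly over poly, x = (-1/3) from leading terms; C = -2/7 at k = 0.

Canonical form: C = -2/7 times 2F1 with upper {1/3, 9/2}, lower {2}, x = -1/3. Verdict: none here - no I1-I6 shape fits x = -1/3 with lower {2}.


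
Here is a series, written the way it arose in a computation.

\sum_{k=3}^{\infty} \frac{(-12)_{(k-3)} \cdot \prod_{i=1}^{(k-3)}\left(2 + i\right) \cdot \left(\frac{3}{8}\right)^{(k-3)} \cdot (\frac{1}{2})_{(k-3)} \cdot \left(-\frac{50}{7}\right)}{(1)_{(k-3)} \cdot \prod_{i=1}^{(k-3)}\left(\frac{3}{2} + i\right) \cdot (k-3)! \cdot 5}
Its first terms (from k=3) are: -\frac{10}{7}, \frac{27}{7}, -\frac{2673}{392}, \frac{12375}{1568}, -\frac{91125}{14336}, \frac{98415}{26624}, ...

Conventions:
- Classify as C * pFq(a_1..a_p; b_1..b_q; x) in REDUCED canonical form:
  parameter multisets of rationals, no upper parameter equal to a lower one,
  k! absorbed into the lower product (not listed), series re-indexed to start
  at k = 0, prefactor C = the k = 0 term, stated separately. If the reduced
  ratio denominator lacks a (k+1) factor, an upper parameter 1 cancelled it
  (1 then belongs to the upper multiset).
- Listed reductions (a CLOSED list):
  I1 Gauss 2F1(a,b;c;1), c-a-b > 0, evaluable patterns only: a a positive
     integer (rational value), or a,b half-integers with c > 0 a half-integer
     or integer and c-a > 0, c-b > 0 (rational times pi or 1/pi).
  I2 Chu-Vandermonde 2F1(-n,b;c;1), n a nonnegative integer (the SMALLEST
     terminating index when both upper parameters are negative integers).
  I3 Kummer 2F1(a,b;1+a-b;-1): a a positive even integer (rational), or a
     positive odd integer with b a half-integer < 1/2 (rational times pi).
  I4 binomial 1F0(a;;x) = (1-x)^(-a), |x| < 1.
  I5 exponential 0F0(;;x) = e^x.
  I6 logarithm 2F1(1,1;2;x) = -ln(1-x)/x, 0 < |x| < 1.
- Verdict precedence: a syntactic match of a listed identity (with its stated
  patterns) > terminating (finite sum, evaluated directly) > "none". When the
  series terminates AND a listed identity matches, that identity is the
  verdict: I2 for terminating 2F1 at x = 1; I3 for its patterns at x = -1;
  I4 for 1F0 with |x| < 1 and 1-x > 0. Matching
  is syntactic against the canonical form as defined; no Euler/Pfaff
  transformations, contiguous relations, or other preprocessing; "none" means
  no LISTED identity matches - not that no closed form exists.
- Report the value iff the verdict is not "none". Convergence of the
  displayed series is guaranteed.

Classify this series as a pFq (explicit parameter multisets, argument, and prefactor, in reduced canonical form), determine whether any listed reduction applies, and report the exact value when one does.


Classification (C = -\frac{10}{7}): 3F2 with upper {-12, \frac{1}{2}, 3}, lower {1, \frac{5}{2}}, argument x = \frac{3}{8}. Verdict: terminating. With -12 upstairs the series is a 13-term polynomial sum; evaluated term by term. Its exact value is -\frac{39260940831432211}{116142615832821760}.

Key observation: from the first term -\frac{10}{7}: the constant factors (C = -10/7) combine into one prefactor.
Term ratio: r(k) = \frac{3}{8} * (k-12) (k+\frac{1}{2}) (k+3) / [(k+1) (k+\frac{5}{2}) (k+1)] - rational in k, leading ratio \frac{3}{8}; with t_0 = -\frac{10}{7}, classification follows.


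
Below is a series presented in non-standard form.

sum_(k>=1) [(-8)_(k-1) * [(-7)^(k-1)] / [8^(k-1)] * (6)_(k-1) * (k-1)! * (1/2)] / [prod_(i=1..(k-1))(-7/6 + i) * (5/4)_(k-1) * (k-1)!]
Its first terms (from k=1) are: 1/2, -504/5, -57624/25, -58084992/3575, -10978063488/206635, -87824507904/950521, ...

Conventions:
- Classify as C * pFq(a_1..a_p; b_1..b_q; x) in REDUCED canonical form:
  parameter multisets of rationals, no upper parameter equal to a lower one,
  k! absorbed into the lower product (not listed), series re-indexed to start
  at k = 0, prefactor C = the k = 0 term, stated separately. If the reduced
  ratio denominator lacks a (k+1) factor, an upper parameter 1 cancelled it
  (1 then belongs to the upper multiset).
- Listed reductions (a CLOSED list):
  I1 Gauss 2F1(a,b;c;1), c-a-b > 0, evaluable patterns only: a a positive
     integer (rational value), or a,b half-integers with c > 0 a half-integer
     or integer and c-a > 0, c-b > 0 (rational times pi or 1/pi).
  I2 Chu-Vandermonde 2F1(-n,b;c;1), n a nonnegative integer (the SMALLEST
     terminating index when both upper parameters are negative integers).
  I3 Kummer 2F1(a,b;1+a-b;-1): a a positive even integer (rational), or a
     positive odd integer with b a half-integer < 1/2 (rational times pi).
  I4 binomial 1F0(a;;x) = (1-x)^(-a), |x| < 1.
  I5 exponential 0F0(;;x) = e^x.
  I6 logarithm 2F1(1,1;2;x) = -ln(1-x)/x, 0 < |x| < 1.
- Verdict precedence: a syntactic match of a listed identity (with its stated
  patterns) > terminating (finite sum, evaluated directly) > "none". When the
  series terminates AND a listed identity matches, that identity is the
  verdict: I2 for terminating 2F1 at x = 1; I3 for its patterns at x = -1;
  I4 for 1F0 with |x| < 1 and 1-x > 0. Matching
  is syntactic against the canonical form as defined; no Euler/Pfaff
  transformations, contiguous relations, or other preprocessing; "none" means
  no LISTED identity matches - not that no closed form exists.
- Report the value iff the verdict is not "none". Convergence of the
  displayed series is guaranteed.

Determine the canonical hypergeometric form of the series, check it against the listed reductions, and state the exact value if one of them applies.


With C = 1/2: the canonical form is 3F2(-8, 1, 6; -1/6, 5/4; -7/8). Verdict: terminating. With -8 upstairs the series is a 9-term polynomial sum; evaluated term by term. Exact value: -108726479848981597/356249071750.

The tell: from the first term 1/2: the factorial ratio (prefactor 1/2) (k+a-1)!/(a-1)! is a rising factorial (a)_k.
Consecutive-term ratio: r(k) = (-7/8) * (k-8) (k+1) (k+6) / [(k-1/6) (k+5/4) (k+1)] - poly over poly, x = (-7/8) from leading terms; C = 1/2 at k = 0.


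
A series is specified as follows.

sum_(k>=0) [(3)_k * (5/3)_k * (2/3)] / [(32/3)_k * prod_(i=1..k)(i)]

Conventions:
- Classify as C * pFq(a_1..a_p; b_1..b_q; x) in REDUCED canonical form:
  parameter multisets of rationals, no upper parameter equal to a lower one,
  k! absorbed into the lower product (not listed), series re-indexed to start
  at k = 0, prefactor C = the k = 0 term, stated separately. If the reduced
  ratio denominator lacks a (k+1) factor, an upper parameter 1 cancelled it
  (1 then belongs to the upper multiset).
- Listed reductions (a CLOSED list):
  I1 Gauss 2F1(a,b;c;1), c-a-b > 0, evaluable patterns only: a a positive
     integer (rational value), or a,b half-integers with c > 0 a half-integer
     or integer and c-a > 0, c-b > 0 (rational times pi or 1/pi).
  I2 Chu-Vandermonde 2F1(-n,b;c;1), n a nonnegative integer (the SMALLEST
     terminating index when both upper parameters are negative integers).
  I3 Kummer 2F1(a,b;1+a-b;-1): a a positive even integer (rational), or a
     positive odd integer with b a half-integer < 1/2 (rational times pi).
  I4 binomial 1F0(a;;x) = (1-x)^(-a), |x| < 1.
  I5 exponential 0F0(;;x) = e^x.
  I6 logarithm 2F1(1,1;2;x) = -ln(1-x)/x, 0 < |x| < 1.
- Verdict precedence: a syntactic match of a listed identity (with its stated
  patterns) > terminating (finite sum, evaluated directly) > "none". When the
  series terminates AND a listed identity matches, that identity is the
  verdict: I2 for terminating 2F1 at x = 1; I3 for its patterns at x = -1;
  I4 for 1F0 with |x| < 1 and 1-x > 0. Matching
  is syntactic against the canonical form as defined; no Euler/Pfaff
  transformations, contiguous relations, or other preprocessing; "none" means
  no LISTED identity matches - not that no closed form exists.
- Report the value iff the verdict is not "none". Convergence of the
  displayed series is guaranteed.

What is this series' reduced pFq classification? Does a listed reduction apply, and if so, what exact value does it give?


At argument 1: a 2F1 with upper {5/3, 3}, lower {32/3}, scaled by C = 2/3. Verdict (x = 1): Gauss (I1, integer-parameter pattern) applies (x = 1: the Gamma ratio telescopes since c-a-b = 6 > 0 and a = 3 in Z>0). Value: 8671/6804.

Key step: with t_0 = 2/3, the product of the first k integers (C = 2/3, x = 1) is k!.
Adjacent-term ratio: r(k) = 1 * (k+5/3) (k+3) / [(k+32/3) (k+1)] - rational in k. x = 1; t_0 = 2/3; negate the roots.
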